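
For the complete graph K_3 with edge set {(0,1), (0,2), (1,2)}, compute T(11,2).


T(K_3; x,y) = x^2 + x + y.
T(11,2) = 121 + 11 + 2 = 134.

134


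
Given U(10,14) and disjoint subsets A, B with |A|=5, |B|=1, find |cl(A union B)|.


|A union B| = 5 + 1 = 6 (disjoint).
In U(10,14), cl(S) = S if |S| < 10, else cl(S) = E.
Since 6 < 10, cl(A union B) = A union B.
|cl(A union B)| = 6.

6


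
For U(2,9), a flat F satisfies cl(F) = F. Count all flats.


Flats of U(2,9): every subset of size < 2 is a flat, plus E itself.
Count = (9 choose 0) + (9 choose 1) + 1
     = 1 + 9 + 1
     = 11.

11


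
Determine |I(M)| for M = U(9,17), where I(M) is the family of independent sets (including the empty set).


Independent sets of U(9,17) are all subsets of size <= 9.
Count = (17 choose 0) + (17 choose 1) + (17 choose 2) + (17 choose 3) + (17 choose 4) + (17 choose 5) + (17 choose 6) + (17 choose 7) + (17 choose 8) + (17 choose 9)
     = 1 + 17 + 136 + 680 + 2380 + 6188 + 12376 + 19448 + 24310 + 24310
     = 89846.

89846


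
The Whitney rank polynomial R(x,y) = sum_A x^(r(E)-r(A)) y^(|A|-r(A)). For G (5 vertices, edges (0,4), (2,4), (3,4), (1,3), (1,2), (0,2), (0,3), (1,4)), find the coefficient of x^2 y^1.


R(x,y) = sum over A in 2^E of x^(r(E)-r(A)) * y^(|A|-r(A)).
G has 5 vertices, 8 edges. r(E) = 4.
Enumerate all 2^8 = 256 subsets.
Count subsets with r(E)-r(A)=2 and |A|-r(A)=1: 4.

4


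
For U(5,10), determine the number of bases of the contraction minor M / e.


Contracting e from U(5,10) gives U(4,9).
Bases of U(4,9) = (9 choose 4) = 126.

126


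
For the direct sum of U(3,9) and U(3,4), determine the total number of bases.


Bases of a direct sum M1 + M2: |B| = |B(M1)| * |B(M2)|.
|B(U(3,9))| = C(9,3) = 84.
|B(U(3,4))| = C(4,3) = 4.
Total bases = 84 * 4 = 336.

336


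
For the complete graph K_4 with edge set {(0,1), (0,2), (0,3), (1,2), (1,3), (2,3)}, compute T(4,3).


T(K_4; x,y) = x^3 + 3x^2 + 4xy + 2x + y^3 + 3y^2 + 2y.
Substituting x=4, y=3:
= 64 + 48 + 48 + 8 + 27 + 27 + 6
= 228.

228


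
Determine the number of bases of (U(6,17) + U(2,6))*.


(M1+M2)* = M1* + M2*.
M1* = U(11,17), bases: C(17,11) = 12376.
M2* = U(4,6), bases: C(6,4) = 15.
|B(M*)| = 12376 * 15 = 185640.

185640


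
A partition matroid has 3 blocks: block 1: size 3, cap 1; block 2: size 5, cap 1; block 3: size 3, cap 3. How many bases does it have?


A basis picks exactly ci elements from block i.
Number of bases = product of C(|Si|, ci).
= C(3,1) * C(5,1) * C(3,3)
= 3 * 5 * 1
= 15.

15


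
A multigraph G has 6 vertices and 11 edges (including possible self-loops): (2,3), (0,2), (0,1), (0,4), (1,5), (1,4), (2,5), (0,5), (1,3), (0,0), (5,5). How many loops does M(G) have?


In a graphic matroid, a loop is a self-loop edge (u,u) with rank 0.
Examining all 11 edges for self-loops...
Self-loops found: (0,0), (5,5)
Number of loops = 2.

2


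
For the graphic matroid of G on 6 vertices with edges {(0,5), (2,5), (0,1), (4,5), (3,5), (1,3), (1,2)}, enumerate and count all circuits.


A circuit in a graphic matroid = edge set of a simple cycle.
G has 6 vertices and 7 edges.
Enumerating all minimal edge subsets forming cycles...
Total circuits found: 3.

3


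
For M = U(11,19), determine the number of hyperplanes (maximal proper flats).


Hyperplanes of U(11,19) are flats of rank 10.
In a uniform matroid, these are exactly the (10)-element subsets.
Count = (19 choose 10) = 92378.

92378


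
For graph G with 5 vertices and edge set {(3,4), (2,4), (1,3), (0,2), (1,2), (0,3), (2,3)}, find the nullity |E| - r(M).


Cycle rank (nullity) = |E| - r(M) = |E| - (|V| - c).
|E| = 7, |V| = 5, c = 1.
Nullity = 7 - (5 - 1) = 7 - 4 = 3.

3


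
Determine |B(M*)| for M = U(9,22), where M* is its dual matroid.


The dual of U(r,n) is U(n-r, n) = U(13,22).
Bases of U(13,22) are all (13)-element subsets.
|B(M*)| = C(22,13) = 22! / (13! * 9!) = 497420.

497420


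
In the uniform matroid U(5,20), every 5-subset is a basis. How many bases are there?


Bases of U(5,20) are all 5-element subsets of the 20-element ground set.
Number of bases = C(20,5).
(20 choose 5) = 15504.

15504


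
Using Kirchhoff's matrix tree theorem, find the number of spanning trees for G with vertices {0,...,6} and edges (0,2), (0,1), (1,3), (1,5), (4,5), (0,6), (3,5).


By Kirchhoff's matrix tree theorem, the number of spanning trees equals
the determinant of any cofactor of the Laplacian matrix L.
G has 7 vertices and 7 edges.
Computing the (6 x 6) cofactor determinant gives 3.

3


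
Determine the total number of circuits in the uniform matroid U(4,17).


In U(4,17), circuits are the (5)-element subsets.
Any set of 5 elements is dependent, and removing any one element gives
an independent set of size 4, so it is a minimal dependent set.
Number of circuits = (17 choose 5) = 6188.

6188


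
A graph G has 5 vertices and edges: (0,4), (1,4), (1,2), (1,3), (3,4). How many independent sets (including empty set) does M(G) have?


An independent set in a graphic matroid is an acyclic edge subset.
G has 5 vertices and 5 edges.
Enumerate all 2^5 = 32 subsets, checking for acyclicity.
Total independent sets = 28.

28


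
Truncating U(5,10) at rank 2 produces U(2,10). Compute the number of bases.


Truncating U(5,10) to rank 2 gives U(2,10).
Bases of U(2,10) are all 2-element subsets of 10 elements.
Number of bases = (10 choose 2) = 45.

45


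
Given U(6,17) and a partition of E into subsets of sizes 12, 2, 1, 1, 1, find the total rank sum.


r(Ai) = min(|Ai|, 6) for each part.
Sum = min(12,6) + min(2,6) + min(1,6) + min(1,6) + min(1,6)
    = 6 + 2 + 1 + 1 + 1
    = 11.

11


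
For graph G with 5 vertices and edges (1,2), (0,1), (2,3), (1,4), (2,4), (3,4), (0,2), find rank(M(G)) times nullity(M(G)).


r(M) = |V| - c = 5 - 1 = 4.
nullity = |E| - r(M) = 7 - 4 = 3.
Product = 4 * 3 = 12.

12


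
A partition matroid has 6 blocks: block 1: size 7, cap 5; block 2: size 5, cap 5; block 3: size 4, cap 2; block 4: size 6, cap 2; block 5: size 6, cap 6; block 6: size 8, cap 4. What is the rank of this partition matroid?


Rank of a partition matroid = sum of min(|Si|, ci) for each block.
= min(7,5) + min(5,5) + min(4,2) + min(6,2) + min(6,6) + min(8,4)
= 5 + 5 + 2 + 2 + 6 + 4
= 24.

24


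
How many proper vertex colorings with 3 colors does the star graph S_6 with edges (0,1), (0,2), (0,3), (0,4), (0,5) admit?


P(tree, k) = k * (k-1)^(5) for any tree on 6 vertices.
P(3) = 3 * 2^5 = 3 * 32 = 96.

96


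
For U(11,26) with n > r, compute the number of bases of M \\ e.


Deleting e from U(11,26) gives U(11,25) since n > r.
Bases of U(11,25) = C(25,11) = 4457400.

4457400


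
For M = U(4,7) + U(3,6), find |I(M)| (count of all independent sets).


For a direct sum, |I(M1+M2)| = |I(M1)| * |I(M2)|.
|I(U(4,7))| = sum C(7,k) for k=0..4 = 99.
|I(U(3,6))| = sum C(6,k) for k=0..3 = 42.
Total = 99 * 42 = 4158.

4158


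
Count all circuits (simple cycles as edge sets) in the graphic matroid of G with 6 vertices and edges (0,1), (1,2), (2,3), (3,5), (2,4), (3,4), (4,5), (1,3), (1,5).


A circuit in a graphic matroid = edge set of a simple cycle.
G has 6 vertices and 9 edges.
Enumerating all minimal edge subsets forming cycles...
Total circuits found: 13.

13


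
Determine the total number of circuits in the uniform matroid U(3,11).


In U(3,11), circuits are the (4)-element subsets.
Any set of 4 elements is dependent, and removing any one element gives
an independent set of size 3, so it is a minimal dependent set.
Number of circuits = C(11,4) = (11 * 10 * 9 * 8) / (1 * 2 * 3 * 4) = 330.

330


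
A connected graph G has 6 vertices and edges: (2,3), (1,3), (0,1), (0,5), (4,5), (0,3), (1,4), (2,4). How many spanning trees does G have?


By Kirchhoff's matrix tree theorem, the number of spanning trees equals
the determinant of any cofactor of the Laplacian matrix L.
G has 6 vertices and 8 edges.
Computing the (5 x 5) cofactor determinant gives 35.

35


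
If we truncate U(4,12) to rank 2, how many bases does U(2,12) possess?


Truncating U(4,12) to rank 2 gives U(2,12).
Bases of U(2,12) are all 2-element subsets of 12 elements.
Number of bases = C(12,2) = 12! / (2! * 10!) = 66.

66


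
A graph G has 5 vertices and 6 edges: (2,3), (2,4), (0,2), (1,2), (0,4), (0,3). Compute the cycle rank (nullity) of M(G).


Cycle rank (nullity) = |E| - r(M) = |E| - (|V| - c).
|E| = 6, |V| = 5, c = 1.
Nullity = 6 - (5 - 1) = 6 - 4 = 2.

2


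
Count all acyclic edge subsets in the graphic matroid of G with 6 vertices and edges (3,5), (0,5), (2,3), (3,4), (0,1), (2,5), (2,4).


An independent set in a graphic matroid is an acyclic edge subset.
G has 6 vertices and 7 edges.
Enumerate all 2^7 = 128 subsets, checking for acyclicity.
Total independent sets = 96.

96


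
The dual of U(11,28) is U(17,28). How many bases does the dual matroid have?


The dual of U(r,n) is U(n-r, n) = U(17,28).
Bases of U(17,28) are all (17)-element subsets.
|B(M*)| = (28 choose 17) = 21474180.

21474180


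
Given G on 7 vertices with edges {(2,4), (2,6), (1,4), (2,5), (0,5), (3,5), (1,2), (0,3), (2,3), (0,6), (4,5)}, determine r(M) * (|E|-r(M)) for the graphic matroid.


r(M) = |V| - c = 7 - 1 = 6.
nullity = |E| - r(M) = 11 - 6 = 5.
Product = 6 * 5 = 30.

30


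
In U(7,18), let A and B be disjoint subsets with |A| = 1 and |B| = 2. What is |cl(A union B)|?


|A union B| = 1 + 2 = 3 (disjoint).
In U(7,18), cl(S) = S if |S| < 7, else cl(S) = E.
Since 3 < 7, cl(A union B) = A union B.
|cl(A union B)| = 3.

3


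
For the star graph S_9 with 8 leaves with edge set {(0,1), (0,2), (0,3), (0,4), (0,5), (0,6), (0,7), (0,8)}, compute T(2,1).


A star on 9 vertices is a tree with 8 edges.
T(x,y) = x^(8) for any tree.
T(2,1) = 2^8 = 256.

256


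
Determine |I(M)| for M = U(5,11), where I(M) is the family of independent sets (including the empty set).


Independent sets of U(5,11) are all subsets of size <= 5.
Count = (11 choose 0) + (11 choose 1) + (11 choose 2) + (11 choose 3) + (11 choose 4) + (11 choose 5)
     = 1 + 11 + 55 + 165 + 330 + 462
     = 1024.

1024


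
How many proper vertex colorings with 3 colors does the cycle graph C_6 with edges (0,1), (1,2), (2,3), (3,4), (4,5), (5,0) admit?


P(C_6, k) = (k-1)^6 + (-1)^6*(k-1).
P(3) = (2)^6 + 2
= 64 + 2 = 66.

66


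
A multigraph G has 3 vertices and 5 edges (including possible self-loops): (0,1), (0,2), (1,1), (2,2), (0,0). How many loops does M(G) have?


In a graphic matroid, a loop is a self-loop edge (u,u) with rank 0.
Examining all 5 edges for self-loops...
Self-loops found: (1,1), (2,2), (0,0)
Number of loops = 3.

3


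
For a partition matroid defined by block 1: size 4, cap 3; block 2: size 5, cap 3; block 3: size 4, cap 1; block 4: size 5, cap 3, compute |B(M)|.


A basis picks exactly ci elements from block i.
Number of bases = product of C(|Si|, ci).
= C(4,3) * C(5,3) * C(4,1) * C(5,3)
= 4 * 10 * 4 * 10
= 1600.

1600


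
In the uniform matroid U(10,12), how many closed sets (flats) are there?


Flats of U(10,12): every subset of size < 10 is a flat, plus E itself.
Count = (12 choose 0) + (12 choose 1) + (12 choose 2) + (12 choose 3) + (12 choose 4) + (12 choose 5) + (12 choose 6) + (12 choose 7) + (12 choose 8) + (12 choose 9) + 1
     = 1 + 12 + 66 + 220 + 495 + 792 + 924 + 792 + 495 + 220 + 1
     = 4018.

4018


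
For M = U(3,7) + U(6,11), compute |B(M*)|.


(M1+M2)* = M1* + M2*.
M1* = U(4,7), bases: C(7,4) = 35.
M2* = U(5,11), bases: C(11,5) = 462.
|B(M*)| = 35 * 462 = 16170.

16170


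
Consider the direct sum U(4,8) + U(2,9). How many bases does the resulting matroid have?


Bases of a direct sum M1 + M2: |B| = |B(M1)| * |B(M2)|.
|B(U(4,8))| = C(8,4) = 70.
|B(U(2,9))| = C(9,2) = 36.
Total bases = 70 * 36 = 2520.

2520


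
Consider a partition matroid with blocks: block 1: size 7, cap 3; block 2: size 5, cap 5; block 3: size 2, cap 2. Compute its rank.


Rank of a partition matroid = sum of min(|Si|, ci) for each block.
= min(7,3) + min(5,5) + min(2,2)
= 3 + 5 + 2
= 10.

10


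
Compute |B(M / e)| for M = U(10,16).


Contracting e from U(10,16) gives U(9,15).
Bases of U(9,15) = C(15,9) = 5005.

5005


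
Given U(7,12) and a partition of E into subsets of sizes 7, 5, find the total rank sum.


r(Ai) = min(|Ai|, 7) for each part.
Sum = min(7,7) + min(5,7)
    = 7 + 5
    = 12.

12


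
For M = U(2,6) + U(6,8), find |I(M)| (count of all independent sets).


For a direct sum, |I(M1+M2)| = |I(M1)| * |I(M2)|.
|I(U(2,6))| = sum C(6,k) for k=0..2 = 22.
|I(U(6,8))| = sum C(8,k) for k=0..6 = 247.
Total = 22 * 247 = 5434.

5434


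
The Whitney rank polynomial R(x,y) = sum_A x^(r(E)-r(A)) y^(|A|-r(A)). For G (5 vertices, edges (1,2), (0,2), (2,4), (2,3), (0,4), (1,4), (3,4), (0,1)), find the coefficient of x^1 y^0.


R(x,y) = sum over A in 2^E of x^(r(E)-r(A)) * y^(|A|-r(A)).
G has 5 vertices, 8 edges. r(E) = 4.
Enumerate all 2^8 = 256 subsets.
Count subsets with r(E)-r(A)=1 and |A|-r(A)=0: 51.

51


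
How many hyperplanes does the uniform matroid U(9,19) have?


Hyperplanes of U(9,19) are flats of rank 8.
In a uniform matroid, these are exactly the (8)-element subsets.
Count = C(19,8) = 19! / (8! * 11!) = 75582.

75582


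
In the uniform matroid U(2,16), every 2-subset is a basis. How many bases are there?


Bases of U(2,16) are all 2-element subsets of the 16-element ground set.
Number of bases = C(16,2).
(16 choose 2) = 120.

120


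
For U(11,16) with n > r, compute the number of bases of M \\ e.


Deleting e from U(11,16) gives U(11,15) since n > r.
Bases of U(11,15) = C(15,11) = 15! / (11! * 4!) = 1365.

1365


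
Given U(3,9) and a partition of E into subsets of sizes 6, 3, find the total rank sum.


r(Ai) = min(|Ai|, 3) for each part.
Sum = min(6,3) + min(3,3)
    = 3 + 3
    = 6.

6


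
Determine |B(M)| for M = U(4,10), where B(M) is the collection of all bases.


Bases of U(4,10) are all 4-element subsets of the 10-element ground set.
Number of bases = C(10,4).
(10 choose 4) = 210.

210


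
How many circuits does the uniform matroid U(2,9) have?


In U(2,9), circuits are the (3)-element subsets.
Any set of 3 elements is dependent, and removing any one element gives
an independent set of size 2, so it is a minimal dependent set.
Number of circuits = C(9,3) = 9! / (3! * 6!) = 84.

84


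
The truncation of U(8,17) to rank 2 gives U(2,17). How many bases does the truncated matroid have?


Truncating U(8,17) to rank 2 gives U(2,17).
Bases of U(2,17) are all 2-element subsets of 17 elements.
Number of bases = C(17,2) = (17 * 16) / (1 * 2) = 136.

136


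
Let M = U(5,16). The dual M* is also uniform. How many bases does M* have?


The dual of U(r,n) is U(n-r, n) = U(11,16).
Bases of U(11,16) are all (11)-element subsets.
|B(M*)| = (16 choose 11) = 4368.

4368


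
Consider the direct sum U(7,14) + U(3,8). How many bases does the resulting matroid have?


Bases of a direct sum M1 + M2: |B| = |B(M1)| * |B(M2)|.
|B(U(7,14))| = C(14,7) = 3432.
|B(U(3,8))| = C(8,3) = 56.
Total bases = 3432 * 56 = 192192.

192192


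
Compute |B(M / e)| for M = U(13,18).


Contracting e from U(13,18) gives U(12,17).
Bases of U(12,17) = C(17,12) = 17! / (12! * 5!) = 6188.

6188


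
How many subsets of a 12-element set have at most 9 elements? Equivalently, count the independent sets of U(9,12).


Independent sets of U(9,12) are all subsets of size <= 9.
Count = C(12,0) + C(12,1) + C(12,2) + C(12,3) + C(12,4) + C(12,5) + C(12,6) + C(12,7) + C(12,8) + C(12,9)
     = 1 + 12 + 66 + 220 + 495 + 792 + 924 + 792 + 495 + 220
     = 4017.

4017


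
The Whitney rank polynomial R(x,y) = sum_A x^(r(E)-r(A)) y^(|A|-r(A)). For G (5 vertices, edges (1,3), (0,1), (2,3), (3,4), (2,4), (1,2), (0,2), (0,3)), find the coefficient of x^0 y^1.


R(x,y) = sum over A in 2^E of x^(r(E)-r(A)) * y^(|A|-r(A)).
G has 5 vertices, 8 edges. r(E) = 4.
Enumerate all 2^8 = 256 subsets.
Count subsets with r(E)-r(A)=0 and |A|-r(A)=1: 48.

48


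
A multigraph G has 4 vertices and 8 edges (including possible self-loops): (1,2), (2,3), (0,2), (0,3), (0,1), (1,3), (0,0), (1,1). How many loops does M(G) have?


In a graphic matroid, a loop is a self-loop edge (u,u) with rank 0.
Examining all 8 edges for self-loops...
Self-loops found: (0,0), (1,1)
Number of loops = 2.

2


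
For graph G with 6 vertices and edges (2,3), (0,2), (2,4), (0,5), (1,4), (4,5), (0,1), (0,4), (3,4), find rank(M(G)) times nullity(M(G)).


r(M) = |V| - c = 6 - 1 = 5.
nullity = |E| - r(M) = 9 - 5 = 4.
Product = 5 * 4 = 20.

20


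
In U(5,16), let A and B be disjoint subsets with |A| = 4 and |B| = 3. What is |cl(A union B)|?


|A union B| = 4 + 3 = 7 (disjoint).
In U(5,16), cl(S) = S if |S| < 5, else cl(S) = E.
Since 7 >= 5, cl(A union B) = E.
|cl(A union B)| = 16.

16


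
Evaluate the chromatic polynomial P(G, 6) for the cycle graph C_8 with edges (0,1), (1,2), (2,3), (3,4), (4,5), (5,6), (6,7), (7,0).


P(C_8, k) = (k-1)^8 + (-1)^8*(k-1).
P(6) = (5)^8 + 5
= 390625 + 5 = 390630.

390630


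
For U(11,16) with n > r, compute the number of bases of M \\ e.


Deleting e from U(11,16) gives U(11,15) since n > r.
Bases of U(11,15) = (15 choose 11) = 1365.

1365


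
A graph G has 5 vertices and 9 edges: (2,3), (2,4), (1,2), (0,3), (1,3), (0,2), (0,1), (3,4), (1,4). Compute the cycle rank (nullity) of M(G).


Cycle rank (nullity) = |E| - r(M) = |E| - (|V| - c).
|E| = 9, |V| = 5, c = 1.
Nullity = 9 - (5 - 1) = 9 - 4 = 5.

5


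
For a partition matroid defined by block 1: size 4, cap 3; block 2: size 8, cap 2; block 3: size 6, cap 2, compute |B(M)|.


A basis picks exactly ci elements from block i.
Number of bases = product of C(|Si|, ci).
= C(4,3) * C(8,2) * C(6,2)
= 4 * 28 * 15
= 1680.

1680


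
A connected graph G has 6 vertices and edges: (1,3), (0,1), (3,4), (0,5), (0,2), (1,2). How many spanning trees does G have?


By Kirchhoff's matrix tree theorem, the number of spanning trees equals
the determinant of any cofactor of the Laplacian matrix L.
G has 6 vertices and 6 edges.
Computing the (5 x 5) cofactor determinant gives 3.

3


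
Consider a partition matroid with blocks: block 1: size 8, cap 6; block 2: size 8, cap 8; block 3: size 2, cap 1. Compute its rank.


Rank of a partition matroid = sum of min(|Si|, ci) for each block.
= min(8,6) + min(8,8) + min(2,1)
= 6 + 8 + 1
= 15.

15


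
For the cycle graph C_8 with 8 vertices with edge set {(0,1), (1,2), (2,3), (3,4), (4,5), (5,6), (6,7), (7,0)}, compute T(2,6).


T(C_8; x,y) = x + x^2 + ... + x^(7) + y.
T(2,6) = 2^1 + 2^2 + 2^3 + 2^4 + 2^5 + 2^6 + 2^7 + 6
= 2 + 4 + 8 + 16 + 32 + 64 + 128 + 6
= 260.

260


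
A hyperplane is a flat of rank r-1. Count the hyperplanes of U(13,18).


Hyperplanes of U(13,18) are flats of rank 12.
In a uniform matroid, these are exactly the (12)-element subsets.
Count = C(18,12) = 18564.

18564


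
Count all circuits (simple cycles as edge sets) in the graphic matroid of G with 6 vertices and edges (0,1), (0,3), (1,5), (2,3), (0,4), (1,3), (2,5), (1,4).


A circuit in a graphic matroid = edge set of a simple cycle.
G has 6 vertices and 8 edges.
Enumerating all minimal edge subsets forming cycles...
Total circuits found: 6.

6


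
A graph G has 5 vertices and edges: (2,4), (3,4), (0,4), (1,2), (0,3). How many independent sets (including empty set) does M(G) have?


An independent set in a graphic matroid is an acyclic edge subset.
G has 5 vertices and 5 edges.
Enumerate all 2^5 = 32 subsets, checking for acyclicity.
Total independent sets = 28.

28


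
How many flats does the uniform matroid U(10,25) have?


Flats of U(10,25): every subset of size < 10 is a flat, plus E itself.
Count = (25 choose 0) + (25 choose 1) + (25 choose 2) + (25 choose 3) + (25 choose 4) + (25 choose 5) + (25 choose 6) + (25 choose 7) + (25 choose 8) + (25 choose 9) + 1
     = 1 + 25 + 300 + 2300 + 12650 + 53130 + 177100 + 480700 + 1081575 + 2042975 + 1
     = 3850757.

3850757


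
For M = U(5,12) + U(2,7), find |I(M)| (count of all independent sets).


For a direct sum, |I(M1+M2)| = |I(M1)| * |I(M2)|.
|I(U(5,12))| = sum C(12,k) for k=0..5 = 1586.
|I(U(2,7))| = sum C(7,k) for k=0..2 = 29.
Total = 1586 * 29 = 45994.

45994


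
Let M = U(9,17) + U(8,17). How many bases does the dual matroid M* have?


(M1+M2)* = M1* + M2*.
M1* = U(8,17), bases: C(17,8) = 24310.
M2* = U(9,17), bases: C(17,9) = 24310.
|B(M*)| = 24310 * 24310 = 590976100.

590976100


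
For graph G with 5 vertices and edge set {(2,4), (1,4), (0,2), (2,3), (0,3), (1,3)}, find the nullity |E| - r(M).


Cycle rank (nullity) = |E| - r(M) = |E| - (|V| - c).
|E| = 6, |V| = 5, c = 1.
Nullity = 6 - (5 - 1) = 6 - 4 = 2.

2


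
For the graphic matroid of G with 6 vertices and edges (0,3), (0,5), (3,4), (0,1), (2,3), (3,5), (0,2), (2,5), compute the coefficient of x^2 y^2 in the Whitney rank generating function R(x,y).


R(x,y) = sum over A in 2^E of x^(r(E)-r(A)) * y^(|A|-r(A)).
G has 6 vertices, 8 edges. r(E) = 5.
Enumerate all 2^8 = 256 subsets.
Count subsets with r(E)-r(A)=2 and |A|-r(A)=2: 6.

6


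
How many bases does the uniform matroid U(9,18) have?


Bases of U(9,18) are all 9-element subsets of the 18-element ground set.
Number of bases = C(18,9).
C(18,9) = 48620.

48620


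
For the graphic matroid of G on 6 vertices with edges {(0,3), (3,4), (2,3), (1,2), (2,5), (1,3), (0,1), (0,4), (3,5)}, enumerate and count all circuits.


A circuit in a graphic matroid = edge set of a simple cycle.
G has 6 vertices and 9 edges.
Enumerating all minimal edge subsets forming cycles...
Total circuits found: 10.

10


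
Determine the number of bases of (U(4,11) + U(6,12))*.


(M1+M2)* = M1* + M2*.
M1* = U(7,11), bases: C(11,7) = 330.
M2* = U(6,12), bases: C(12,6) = 924.
|B(M*)| = 330 * 924 = 304920.

304920


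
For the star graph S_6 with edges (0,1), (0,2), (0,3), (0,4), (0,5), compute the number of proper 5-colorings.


P(tree, k) = k * (k-1)^(5) for any tree on 6 vertices.
P(5) = 5 * 4^5 = 5 * 1024 = 5120.

5120


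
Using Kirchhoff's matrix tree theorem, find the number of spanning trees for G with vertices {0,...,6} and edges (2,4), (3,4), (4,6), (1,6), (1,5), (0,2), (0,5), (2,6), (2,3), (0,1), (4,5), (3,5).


By Kirchhoff's matrix tree theorem, the number of spanning trees equals
the determinant of any cofactor of the Laplacian matrix L.
G has 7 vertices and 12 edges.
Computing the (6 x 6) cofactor determinant gives 386.

386


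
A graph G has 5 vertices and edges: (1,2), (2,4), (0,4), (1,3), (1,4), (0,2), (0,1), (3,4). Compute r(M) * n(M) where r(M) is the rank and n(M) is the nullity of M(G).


r(M) = |V| - c = 5 - 1 = 4.
nullity = |E| - r(M) = 8 - 4 = 4.
Product = 4 * 4 = 16.

16


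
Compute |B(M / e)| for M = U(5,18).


Contracting e from U(5,18) gives U(4,17).
Bases of U(4,17) = C(17,4) = (17 * 16 * 15 * 14) / (1 * 2 * 3 * 4) = 2380.

2380


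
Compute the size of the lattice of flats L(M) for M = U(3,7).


Flats of U(3,7): every subset of size < 3 is a flat, plus E itself.
Count = (7 choose 0) + (7 choose 1) + (7 choose 2) + 1
     = 1 + 7 + 21 + 1
     = 30.

30


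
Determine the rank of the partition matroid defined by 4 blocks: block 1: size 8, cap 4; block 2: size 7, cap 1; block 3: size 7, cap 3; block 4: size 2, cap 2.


Rank of a partition matroid = sum of min(|Si|, ci) for each block.
= min(8,4) + min(7,1) + min(7,3) + min(2,2)
= 4 + 1 + 3 + 2
= 10.

10


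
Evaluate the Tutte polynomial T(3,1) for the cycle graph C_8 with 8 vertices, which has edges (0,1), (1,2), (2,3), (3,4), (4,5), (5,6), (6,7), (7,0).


T(C_8; x,y) = x + x^2 + ... + x^(7) + y.
T(3,1) = 3^1 + 3^2 + 3^3 + 3^4 + 3^5 + 3^6 + 3^7 + 1
= 3 + 9 + 27 + 81 + 243 + 729 + 2187 + 1
= 3280.

3280


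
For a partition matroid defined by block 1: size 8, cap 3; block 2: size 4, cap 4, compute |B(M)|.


A basis picks exactly ci elements from block i.
Number of bases = product of C(|Si|, ci).
= C(8,3) * C(4,4)
= 56 * 1
= 56.

56


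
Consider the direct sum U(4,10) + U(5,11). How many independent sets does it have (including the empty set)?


For a direct sum, |I(M1+M2)| = |I(M1)| * |I(M2)|.
|I(U(4,10))| = sum C(10,k) for k=0..4 = 386.
|I(U(5,11))| = sum C(11,k) for k=0..5 = 1024.
Total = 386 * 1024 = 395264.

395264


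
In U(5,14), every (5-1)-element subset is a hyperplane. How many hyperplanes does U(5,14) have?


Hyperplanes of U(5,14) are flats of rank 4.
In a uniform matroid, these are exactly the (4)-element subsets.
Count = C(14,4) = (14 * 13 * 12 * 11) / (1 * 2 * 3 * 4) = 1001.

1001


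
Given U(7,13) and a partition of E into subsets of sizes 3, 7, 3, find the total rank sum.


r(Ai) = min(|Ai|, 7) for each part.
Sum = min(3,7) + min(7,7) + min(3,7)
    = 3 + 7 + 3
    = 13.

13


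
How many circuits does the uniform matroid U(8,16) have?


In U(8,16), circuits are the (9)-element subsets.
Any set of 9 elements is dependent, and removing any one element gives
an independent set of size 8, so it is a minimal dependent set.
Number of circuits = C(16,9) = 16! / (9! * 7!) = 11440.

11440


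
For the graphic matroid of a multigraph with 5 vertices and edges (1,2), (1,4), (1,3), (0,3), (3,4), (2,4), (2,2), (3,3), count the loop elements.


In a graphic matroid, a loop is a self-loop edge (u,u) with rank 0.
Examining all 8 edges for self-loops...
Self-loops found: (2,2), (3,3)
Number of loops = 2.

2


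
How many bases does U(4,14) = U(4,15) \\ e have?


Deleting e from U(4,15) gives U(4,14) since n > r.
Bases of U(4,14) = C(14,4) = 14! / (4! * 10!) = 1001.

1001


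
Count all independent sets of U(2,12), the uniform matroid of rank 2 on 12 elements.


Independent sets of U(2,12) are all subsets of size <= 2.
Count = (12 choose 0) + (12 choose 1) + (12 choose 2)
     = 1 + 12 + 66
     = 79.

79


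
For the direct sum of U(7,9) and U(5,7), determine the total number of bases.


Bases of a direct sum M1 + M2: |B| = |B(M1)| * |B(M2)|.
|B(U(7,9))| = C(9,7) = 36.
|B(U(5,7))| = C(7,5) = 21.
Total bases = 36 * 21 = 756.

756


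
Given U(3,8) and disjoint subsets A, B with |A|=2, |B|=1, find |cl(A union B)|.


|A union B| = 2 + 1 = 3 (disjoint).
In U(3,8), cl(S) = S if |S| < 3, else cl(S) = E.
Since 3 >= 3, cl(A union B) = E.
|cl(A union B)| = 8.

8


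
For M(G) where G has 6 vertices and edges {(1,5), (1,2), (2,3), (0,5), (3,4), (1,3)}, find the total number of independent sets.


An independent set in a graphic matroid is an acyclic edge subset.
G has 6 vertices and 6 edges.
Enumerate all 2^6 = 64 subsets, checking for acyclicity.
Total independent sets = 56.

56


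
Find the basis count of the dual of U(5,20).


The dual of U(r,n) is U(n-r, n) = U(15,20).
Bases of U(15,20) are all (15)-element subsets.
|B(M*)| = C(20,15) = 15504.

15504


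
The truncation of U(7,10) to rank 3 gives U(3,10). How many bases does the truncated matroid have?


Truncating U(7,10) to rank 3 gives U(3,10).
Bases of U(3,10) are all 3-element subsets of 10 elements.
Number of bases = C(10,3) = 10! / (3! * 7!) = 120.

120


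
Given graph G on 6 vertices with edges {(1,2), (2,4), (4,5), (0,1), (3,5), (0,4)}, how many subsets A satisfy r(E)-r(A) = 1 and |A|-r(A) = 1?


R(x,y) = sum over A in 2^E of x^(r(E)-r(A)) * y^(|A|-r(A)).
G has 6 vertices, 6 edges. r(E) = 5.
Enumerate all 2^6 = 64 subsets.
Count subsets with r(E)-r(A)=1 and |A|-r(A)=1: 2.

2


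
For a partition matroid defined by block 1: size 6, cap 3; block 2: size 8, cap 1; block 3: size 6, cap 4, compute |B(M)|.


A basis picks exactly ci elements from block i.
Number of bases = product of C(|Si|, ci).
= C(6,3) * C(8,1) * C(6,4)
= 20 * 8 * 15
= 2400.

2400


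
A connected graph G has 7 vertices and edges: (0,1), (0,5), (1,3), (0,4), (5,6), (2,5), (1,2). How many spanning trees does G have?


By Kirchhoff's matrix tree theorem, the number of spanning trees equals
the determinant of any cofactor of the Laplacian matrix L.
G has 7 vertices and 7 edges.
Computing the (6 x 6) cofactor determinant gives 4.

4


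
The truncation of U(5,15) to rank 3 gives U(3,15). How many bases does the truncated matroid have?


Truncating U(5,15) to rank 3 gives U(3,15).
Bases of U(3,15) are all 3-element subsets of 15 elements.
Number of bases = (15 choose 3) = 455.

455


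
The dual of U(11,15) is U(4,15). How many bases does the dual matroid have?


The dual of U(r,n) is U(n-r, n) = U(4,15).
Bases of U(4,15) are all (4)-element subsets.
|B(M*)| = C(15,4) = (15 * 14 * 13 * 12) / (1 * 2 * 3 * 4) = 1365.

1365


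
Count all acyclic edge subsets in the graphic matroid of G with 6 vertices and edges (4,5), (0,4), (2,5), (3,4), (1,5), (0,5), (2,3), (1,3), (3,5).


An independent set in a graphic matroid is an acyclic edge subset.
G has 6 vertices and 9 edges.
Enumerate all 2^9 = 512 subsets, checking for acyclicity.
Total independent sets = 276.

276


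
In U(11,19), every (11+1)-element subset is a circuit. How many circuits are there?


In U(11,19), circuits are the (12)-element subsets.
Any set of 12 elements is dependent, and removing any one element gives
an independent set of size 11, so it is a minimal dependent set.
Number of circuits = (19 choose 12) = 50388.

50388


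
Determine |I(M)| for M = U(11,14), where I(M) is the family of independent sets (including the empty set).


Independent sets of U(11,14) are all subsets of size <= 11.
Count = (14 choose 0) + (14 choose 1) + (14 choose 2) + (14 choose 3) + (14 choose 4) + (14 choose 5) + (14 choose 6) + (14 choose 7) + (14 choose 8) + (14 choose 9) + (14 choose 10) + (14 choose 11)
     = 1 + 14 + 91 + 364 + 1001 + 2002 + 3003 + 3432 + 3003 + 2002 + 1001 + 364
     = 16278.

16278


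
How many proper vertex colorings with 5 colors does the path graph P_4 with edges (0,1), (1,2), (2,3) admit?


P(P_4, k) = k * (k-1)^(3).
P(5) = 5 * 4^3 = 5 * 64 = 320.

320


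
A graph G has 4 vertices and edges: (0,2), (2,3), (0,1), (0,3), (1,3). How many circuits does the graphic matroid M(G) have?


A circuit in a graphic matroid = edge set of a simple cycle.
G has 4 vertices and 5 edges.
Enumerating all minimal edge subsets forming cycles...
Total circuits found: 3.

3


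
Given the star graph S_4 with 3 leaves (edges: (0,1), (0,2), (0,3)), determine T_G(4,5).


A star on 4 vertices is a tree with 3 edges.
T(x,y) = x^(3) for any tree.
T(4,5) = 4^3 = 64.

64


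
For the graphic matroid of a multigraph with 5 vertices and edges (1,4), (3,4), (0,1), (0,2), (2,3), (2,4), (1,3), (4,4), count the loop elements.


In a graphic matroid, a loop is a self-loop edge (u,u) with rank 0.
Examining all 8 edges for self-loops...
Self-loops found: (4,4)
Number of loops = 1.

1


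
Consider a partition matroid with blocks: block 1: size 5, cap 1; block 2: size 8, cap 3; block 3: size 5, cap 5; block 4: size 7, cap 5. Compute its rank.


Rank of a partition matroid = sum of min(|Si|, ci) for each block.
= min(5,1) + min(8,3) + min(5,5) + min(7,5)
= 1 + 3 + 5 + 5
= 14.

14


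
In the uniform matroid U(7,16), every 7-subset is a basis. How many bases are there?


Bases of U(7,16) are all 7-element subsets of the 16-element ground set.
Number of bases = C(16,7).
(16 choose 7) = 11440.

11440


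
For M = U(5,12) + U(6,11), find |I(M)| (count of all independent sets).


For a direct sum, |I(M1+M2)| = |I(M1)| * |I(M2)|.
|I(U(5,12))| = sum C(12,k) for k=0..5 = 1586.
|I(U(6,11))| = sum C(11,k) for k=0..6 = 1486.
Total = 1586 * 1486 = 2356796.

2356796


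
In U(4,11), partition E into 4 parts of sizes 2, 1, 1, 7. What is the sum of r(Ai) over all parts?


r(Ai) = min(|Ai|, 4) for each part.
Sum = min(2,4) + min(1,4) + min(1,4) + min(7,4)
    = 2 + 1 + 1 + 4
    = 8.

8


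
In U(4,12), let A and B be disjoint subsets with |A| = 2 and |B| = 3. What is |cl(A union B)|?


|A union B| = 2 + 3 = 5 (disjoint).
In U(4,12), cl(S) = S if |S| < 4, else cl(S) = E.
Since 5 >= 4, cl(A union B) = E.
|cl(A union B)| = 12.

12


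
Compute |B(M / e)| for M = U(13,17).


Contracting e from U(13,17) gives U(12,16).
Bases of U(12,16) = (16 choose 12) = 1820.

1820


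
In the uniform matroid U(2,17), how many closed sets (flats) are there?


Flats of U(2,17): every subset of size < 2 is a flat, plus E itself.
Count = (17 choose 0) + (17 choose 1) + 1
     = 1 + 17 + 1
     = 19.

19


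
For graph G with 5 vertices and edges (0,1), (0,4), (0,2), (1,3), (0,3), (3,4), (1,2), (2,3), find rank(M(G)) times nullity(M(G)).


r(M) = |V| - c = 5 - 1 = 4.
nullity = |E| - r(M) = 8 - 4 = 4.
Product = 4 * 4 = 16.

16


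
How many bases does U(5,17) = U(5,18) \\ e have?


Deleting e from U(5,18) gives U(5,17) since n > r.
Bases of U(5,17) = (17 choose 5) = 6188.

6188


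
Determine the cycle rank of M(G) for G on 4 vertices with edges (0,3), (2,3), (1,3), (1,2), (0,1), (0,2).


Cycle rank (nullity) = |E| - r(M) = |E| - (|V| - c).
|E| = 6, |V| = 4, c = 1.
Nullity = 6 - (4 - 1) = 6 - 3 = 3.

3


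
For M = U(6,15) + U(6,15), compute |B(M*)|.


(M1+M2)* = M1* + M2*.
M1* = U(9,15), bases: C(15,9) = 5005.
M2* = U(9,15), bases: C(15,9) = 5005.
|B(M*)| = 5005 * 5005 = 25050025.

25050025


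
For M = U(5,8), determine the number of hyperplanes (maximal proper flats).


Hyperplanes of U(5,8) are flats of rank 4.
In a uniform matroid, these are exactly the (4)-element subsets.
Count = (8 choose 4) = 70.

70


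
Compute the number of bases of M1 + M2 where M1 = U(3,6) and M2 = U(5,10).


Bases of a direct sum M1 + M2: |B| = |B(M1)| * |B(M2)|.
|B(U(3,6))| = C(6,3) = 20.
|B(U(5,10))| = C(10,5) = 252.
Total bases = 20 * 252 = 5040.

5040


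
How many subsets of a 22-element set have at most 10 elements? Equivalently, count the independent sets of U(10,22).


Independent sets of U(10,22) are all subsets of size <= 10.
Count = C(22,0) + C(22,1) + C(22,2) + C(22,3) + C(22,4) + C(22,5) + C(22,6) + C(22,7) + C(22,8) + C(22,9) + C(22,10)
     = 1 + 22 + 231 + 1540 + 7315 + 26334 + 74613 + 170544 + 319770 + 497420 + 646646
     = 1744436.

1744436


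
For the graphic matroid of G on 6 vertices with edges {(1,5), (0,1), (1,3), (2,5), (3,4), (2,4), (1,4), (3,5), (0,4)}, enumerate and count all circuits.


A circuit in a graphic matroid = edge set of a simple cycle.
G has 6 vertices and 9 edges.
Enumerating all minimal edge subsets forming cycles...
Total circuits found: 12.

12


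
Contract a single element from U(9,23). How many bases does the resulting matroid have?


Contracting e from U(9,23) gives U(8,22).
Bases of U(8,22) = C(22,8) = 319770.

319770


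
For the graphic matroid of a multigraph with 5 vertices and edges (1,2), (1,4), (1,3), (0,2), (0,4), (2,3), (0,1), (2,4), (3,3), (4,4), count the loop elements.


In a graphic matroid, a loop is a self-loop edge (u,u) with rank 0.
Examining all 10 edges for self-loops...
Self-loops found: (3,3), (4,4)
Number of loops = 2.

2


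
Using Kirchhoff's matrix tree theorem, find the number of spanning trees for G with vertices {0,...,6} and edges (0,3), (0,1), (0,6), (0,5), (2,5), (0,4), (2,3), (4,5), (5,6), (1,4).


By Kirchhoff's matrix tree theorem, the number of spanning trees equals
the determinant of any cofactor of the Laplacian matrix L.
G has 7 vertices and 10 edges.
Computing the (6 x 6) cofactor determinant gives 73.

73


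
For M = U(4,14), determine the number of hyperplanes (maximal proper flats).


Hyperplanes of U(4,14) are flats of rank 3.
In a uniform matroid, these are exactly the (3)-element subsets.
Count = C(14,3) = (14 * 13 * 12) / (1 * 2 * 3) = 364.

364


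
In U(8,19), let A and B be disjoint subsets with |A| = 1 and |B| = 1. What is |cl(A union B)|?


|A union B| = 1 + 1 = 2 (disjoint).
In U(8,19), cl(S) = S if |S| < 8, else cl(S) = E.
Since 2 < 8, cl(A union B) = A union B.
|cl(A union B)| = 2.

2


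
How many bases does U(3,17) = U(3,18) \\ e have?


Deleting e from U(3,18) gives U(3,17) since n > r.
Bases of U(3,17) = (17 choose 3) = 680.

680


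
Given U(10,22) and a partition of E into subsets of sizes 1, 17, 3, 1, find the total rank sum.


r(Ai) = min(|Ai|, 10) for each part.
Sum = min(1,10) + min(17,10) + min(3,10) + min(1,10)
    = 1 + 10 + 3 + 1
    = 15.

15


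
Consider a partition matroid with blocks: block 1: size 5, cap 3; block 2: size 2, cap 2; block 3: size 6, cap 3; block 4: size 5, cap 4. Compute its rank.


Rank of a partition matroid = sum of min(|Si|, ci) for each block.
= min(5,3) + min(2,2) + min(6,3) + min(5,4)
= 3 + 2 + 3 + 4
= 12.

12


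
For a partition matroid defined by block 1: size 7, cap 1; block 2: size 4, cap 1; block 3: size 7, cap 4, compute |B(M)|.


A basis picks exactly ci elements from block i.
Number of bases = product of C(|Si|, ci).
= C(7,1) * C(4,1) * C(7,4)
= 7 * 4 * 35
= 980.

980


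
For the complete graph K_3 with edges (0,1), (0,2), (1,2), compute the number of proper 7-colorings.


P(K_3, k) = k(k-1)(k-2)...(k-2).
P(7) = (7) * (6) * (5) = 210.

210


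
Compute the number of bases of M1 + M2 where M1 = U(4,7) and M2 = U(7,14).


Bases of a direct sum M1 + M2: |B| = |B(M1)| * |B(M2)|.
|B(U(4,7))| = C(7,4) = 35.
|B(U(7,14))| = C(14,7) = 3432.
Total bases = 35 * 3432 = 120120.

120120


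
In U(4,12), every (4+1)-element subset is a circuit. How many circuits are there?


In U(4,12), circuits are the (5)-element subsets.
Any set of 5 elements is dependent, and removing any one element gives
an independent set of size 4, so it is a minimal dependent set.
Number of circuits = (12 choose 5) = 792.

792


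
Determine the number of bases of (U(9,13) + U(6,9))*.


(M1+M2)* = M1* + M2*.
M1* = U(4,13), bases: C(13,4) = 715.
M2* = U(3,9), bases: C(9,3) = 84.
|B(M*)| = 715 * 84 = 60060.

60060


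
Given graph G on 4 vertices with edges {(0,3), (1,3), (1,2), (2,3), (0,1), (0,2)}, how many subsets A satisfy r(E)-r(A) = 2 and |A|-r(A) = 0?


R(x,y) = sum over A in 2^E of x^(r(E)-r(A)) * y^(|A|-r(A)).
G has 4 vertices, 6 edges. r(E) = 3.
Enumerate all 2^6 = 64 subsets.
Count subsets with r(E)-r(A)=2 and |A|-r(A)=0: 6.

6


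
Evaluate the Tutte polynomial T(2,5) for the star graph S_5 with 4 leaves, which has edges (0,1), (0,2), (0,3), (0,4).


A star on 5 vertices is a tree with 4 edges.
T(x,y) = x^(4) for any tree.
T(2,5) = 2^4 = 16.

16


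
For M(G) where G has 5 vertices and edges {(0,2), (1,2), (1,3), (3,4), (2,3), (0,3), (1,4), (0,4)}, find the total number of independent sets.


An independent set in a graphic matroid is an acyclic edge subset.
G has 5 vertices and 8 edges.
Enumerate all 2^8 = 256 subsets, checking for acyclicity.
Total independent sets = 134.

134


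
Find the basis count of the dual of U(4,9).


The dual of U(r,n) is U(n-r, n) = U(5,9).
Bases of U(5,9) are all (5)-element subsets.
|B(M*)| = (9 choose 5) = 126.

126


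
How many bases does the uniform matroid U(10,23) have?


Bases of U(10,23) are all 10-element subsets of the 23-element ground set.
Number of bases = C(23,10).
C(23,10) = 23! / (10! * 13!) = 1144066.

1144066


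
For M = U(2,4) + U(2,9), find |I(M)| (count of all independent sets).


For a direct sum, |I(M1+M2)| = |I(M1)| * |I(M2)|.
|I(U(2,4))| = sum C(4,k) for k=0..2 = 11.
|I(U(2,9))| = sum C(9,k) for k=0..2 = 46.
Total = 11 * 46 = 506.

506


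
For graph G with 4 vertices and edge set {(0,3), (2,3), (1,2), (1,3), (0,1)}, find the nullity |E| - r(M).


Cycle rank (nullity) = |E| - r(M) = |E| - (|V| - c).
|E| = 5, |V| = 4, c = 1.
Nullity = 5 - (4 - 1) = 5 - 3 = 2.

2


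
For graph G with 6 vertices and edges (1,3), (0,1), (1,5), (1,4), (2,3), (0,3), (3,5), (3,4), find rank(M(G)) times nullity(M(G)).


r(M) = |V| - c = 6 - 1 = 5.
nullity = |E| - r(M) = 8 - 5 = 3.
Product = 5 * 3 = 15.

15
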